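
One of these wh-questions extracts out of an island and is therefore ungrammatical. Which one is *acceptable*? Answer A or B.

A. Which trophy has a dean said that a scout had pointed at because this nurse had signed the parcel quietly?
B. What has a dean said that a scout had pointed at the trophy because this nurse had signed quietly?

A

In B, the wh-phrase is extracted from inside an adjunct island (introduced by "because"), which blocks movement.
In A, the extraction path crosses only that-complement boundaries, which are transparent.
So A is grammatical.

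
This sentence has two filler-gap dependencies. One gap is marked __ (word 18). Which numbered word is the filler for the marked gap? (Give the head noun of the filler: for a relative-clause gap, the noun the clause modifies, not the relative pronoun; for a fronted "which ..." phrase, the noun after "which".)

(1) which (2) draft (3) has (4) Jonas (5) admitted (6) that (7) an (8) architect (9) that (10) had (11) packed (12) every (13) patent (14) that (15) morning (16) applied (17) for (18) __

The marked gap is the object of the preposition "for" of "applied".
Its filler is the fronted wh-phrase "which draft", at word 2.
(The other dependency links word 8 to a gap after word 9.)

2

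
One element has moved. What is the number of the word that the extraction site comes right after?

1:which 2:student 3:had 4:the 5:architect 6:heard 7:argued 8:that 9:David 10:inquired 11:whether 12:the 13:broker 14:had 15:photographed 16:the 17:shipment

6

The displaced element is "which student" (word 2).
It is linked across 1 clause boundary (Ø).
It functions as the subject of "argued", so the gap sits immediately after word 6 ("heard").
Base order: The architect had heard that which student argued that David inquired whether the broker had photographed the shipment.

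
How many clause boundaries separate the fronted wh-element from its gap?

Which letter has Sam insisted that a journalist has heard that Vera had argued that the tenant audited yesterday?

3

"which letter" is extracted from the object of "audited".
Boundaries crossed, outermost first: [that], [that], [that] — 3 in total.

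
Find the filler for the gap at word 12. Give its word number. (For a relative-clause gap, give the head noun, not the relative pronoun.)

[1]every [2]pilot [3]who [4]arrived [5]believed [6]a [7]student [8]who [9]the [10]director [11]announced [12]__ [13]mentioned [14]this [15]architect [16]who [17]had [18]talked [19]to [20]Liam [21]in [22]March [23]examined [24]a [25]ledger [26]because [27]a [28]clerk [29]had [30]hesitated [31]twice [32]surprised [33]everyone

The gap at 12 is the subject of "mentioned", inside a relative clause.
The relative pronoun is "who" (word 8); it is bound by the head noun immediately before it.
Its filler is the head noun "student", at word 7.

7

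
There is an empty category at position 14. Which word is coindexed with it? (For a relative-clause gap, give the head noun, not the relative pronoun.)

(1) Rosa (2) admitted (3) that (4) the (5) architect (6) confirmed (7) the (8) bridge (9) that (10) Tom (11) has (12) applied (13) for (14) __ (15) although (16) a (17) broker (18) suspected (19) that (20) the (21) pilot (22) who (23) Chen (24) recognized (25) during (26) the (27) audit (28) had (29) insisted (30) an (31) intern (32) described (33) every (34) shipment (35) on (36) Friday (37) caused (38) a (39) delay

8

The gap at 14 is the prepositional object of "applied", inside a relative clause.
The relative pronoun is "that" (word 9); it is bound by the head noun immediately before it.
Its filler is the head noun "bridge", at word 8.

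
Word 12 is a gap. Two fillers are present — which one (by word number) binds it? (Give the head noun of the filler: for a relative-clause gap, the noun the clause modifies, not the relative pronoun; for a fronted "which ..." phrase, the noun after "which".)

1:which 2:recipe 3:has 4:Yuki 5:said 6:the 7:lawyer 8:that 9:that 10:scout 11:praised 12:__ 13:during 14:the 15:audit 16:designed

7

The marked gap is inside the relative clause, the direct object of "praised".
Its filler is the head noun "lawyer" (via "that"), at word 7.
(The other dependency links word 2 to a gap after word 16.)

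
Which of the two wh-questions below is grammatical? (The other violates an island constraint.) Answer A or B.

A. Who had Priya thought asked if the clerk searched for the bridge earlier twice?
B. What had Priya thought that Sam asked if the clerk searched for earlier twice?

In B, the wh-phrase is extracted from inside a wh-island (introduced by "if"), which blocks movement.
In A, the extraction path crosses only that-complement boundaries, which are transparent.
So A is grammatical.

A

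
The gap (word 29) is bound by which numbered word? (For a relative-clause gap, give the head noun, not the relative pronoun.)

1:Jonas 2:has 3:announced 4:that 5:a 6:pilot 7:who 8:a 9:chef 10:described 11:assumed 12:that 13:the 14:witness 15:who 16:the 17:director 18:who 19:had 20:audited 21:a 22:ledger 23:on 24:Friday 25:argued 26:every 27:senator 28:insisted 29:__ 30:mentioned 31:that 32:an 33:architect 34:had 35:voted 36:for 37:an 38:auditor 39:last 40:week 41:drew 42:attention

14

The gap at 29 is the subject of "mentioned", inside a relative clause.
The relative pronoun is "who" (word 15); it is bound by the head noun immediately before it.
Its filler is the head noun "witness", at word 14.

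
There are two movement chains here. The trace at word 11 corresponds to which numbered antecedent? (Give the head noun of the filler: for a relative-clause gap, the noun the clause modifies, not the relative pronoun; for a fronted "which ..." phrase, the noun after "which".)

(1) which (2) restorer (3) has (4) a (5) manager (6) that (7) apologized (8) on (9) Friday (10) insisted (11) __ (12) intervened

The marked gap is the subject of "intervened".
Its filler is the fronted wh-phrase "which restorer", at word 2.
(The other dependency links word 5 to a gap after word 6.)

2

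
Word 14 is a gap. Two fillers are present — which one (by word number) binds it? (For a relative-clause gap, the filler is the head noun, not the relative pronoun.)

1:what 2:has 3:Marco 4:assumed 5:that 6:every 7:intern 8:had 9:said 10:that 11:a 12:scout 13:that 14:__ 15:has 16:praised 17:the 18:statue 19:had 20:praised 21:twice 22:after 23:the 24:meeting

The marked gap is inside the relative clause, the subject of "praised".
Its filler is the head noun "scout" (via "that"), at word 12.
(The other dependency links word 1 to a gap after word 20.)

12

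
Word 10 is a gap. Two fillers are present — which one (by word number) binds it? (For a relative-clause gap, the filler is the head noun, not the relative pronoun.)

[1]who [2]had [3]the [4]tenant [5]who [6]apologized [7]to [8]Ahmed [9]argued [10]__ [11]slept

1

The marked gap is the subject of "slept".
Its filler is the fronted wh-phrase "who", at word 1.
(The other dependency links word 4 to a gap after word 5.)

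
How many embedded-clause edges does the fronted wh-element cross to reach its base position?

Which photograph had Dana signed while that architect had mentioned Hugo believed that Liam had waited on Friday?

"which photograph" originates inside the matrix clause — no clause boundary is crossed.

0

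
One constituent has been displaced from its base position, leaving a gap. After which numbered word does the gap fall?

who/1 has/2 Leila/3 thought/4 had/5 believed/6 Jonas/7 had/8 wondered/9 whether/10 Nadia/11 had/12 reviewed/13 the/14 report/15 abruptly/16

4

The displaced element is "who" (word 1).
It is linked across 1 clause boundary (Ø).
It functions as the subject of "believed", so the gap sits immediately after word 4 ("thought").
Base order: Leila has thought that who had believed Jonas had wondered whether Nadia had reviewed the report abruptly.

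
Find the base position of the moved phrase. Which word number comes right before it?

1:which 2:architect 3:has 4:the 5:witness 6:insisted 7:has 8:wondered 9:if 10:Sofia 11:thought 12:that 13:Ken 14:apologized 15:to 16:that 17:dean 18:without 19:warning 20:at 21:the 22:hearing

6

The displaced element is "which architect" (word 2).
It is linked across 1 clause boundary (Ø).
It functions as the subject of "wondered", so the gap sits immediately after word 6 ("insisted").
Base order: The witness has insisted that which architect has wondered if Sofia thought that Ken apologized to that dean without warning at the hearing.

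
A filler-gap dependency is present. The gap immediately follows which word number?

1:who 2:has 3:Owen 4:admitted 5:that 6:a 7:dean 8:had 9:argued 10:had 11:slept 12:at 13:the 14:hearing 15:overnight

The displaced element is "who" (word 1).
It is linked across 2 clause boundaries (that → Ø).
It functions as the subject of "slept", so the gap sits immediately after word 9 ("argued").
Base order: Owen has admitted that a dean had argued that who had slept at the hearing overnight.

9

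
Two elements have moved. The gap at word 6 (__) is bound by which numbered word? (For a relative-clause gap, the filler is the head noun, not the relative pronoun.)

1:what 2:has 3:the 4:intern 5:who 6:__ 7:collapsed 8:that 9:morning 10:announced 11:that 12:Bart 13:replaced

4

The marked gap is inside the relative clause, the subject of "collapsed".
Its filler is the head noun "intern" (via "who"), at word 4.
(The other dependency links word 1 to a gap after word 13.)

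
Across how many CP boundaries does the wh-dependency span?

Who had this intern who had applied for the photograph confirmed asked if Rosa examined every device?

"who" is extracted from the subject of "asked".
Boundaries crossed, outermost first: [Ø] — 1 in total.

1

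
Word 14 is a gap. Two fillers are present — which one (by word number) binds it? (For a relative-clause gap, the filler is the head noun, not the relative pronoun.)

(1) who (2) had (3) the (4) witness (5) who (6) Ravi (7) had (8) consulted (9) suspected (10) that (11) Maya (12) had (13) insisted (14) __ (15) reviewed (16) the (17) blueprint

1

The marked gap is the subject of "reviewed".
Its filler is the fronted wh-phrase "who", at word 1.
(The other dependency links word 4 to a gap after word 8.)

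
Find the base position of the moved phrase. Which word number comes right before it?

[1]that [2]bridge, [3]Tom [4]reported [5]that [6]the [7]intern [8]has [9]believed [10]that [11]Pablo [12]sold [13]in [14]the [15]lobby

The displaced element is "that bridge" (word 2).
It is linked across 2 clause boundaries (that → that).
It functions as the direct object of "sold", so the gap sits immediately after word 12 ("sold").
Base order: Tom reported that the intern has believed that Pablo sold that bridge in the lobby.

12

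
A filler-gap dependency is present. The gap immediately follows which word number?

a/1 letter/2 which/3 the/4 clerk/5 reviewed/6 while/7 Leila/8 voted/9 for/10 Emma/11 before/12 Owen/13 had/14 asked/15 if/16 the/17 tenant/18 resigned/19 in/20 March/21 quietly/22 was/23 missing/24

6

The displaced element is "a letter" (word 2).
It functions as the direct object of "reviewed", so the gap sits immediately after word 6 ("reviewed").
Base order: The clerk reviewed a letter while Leila voted for Emma before Owen had asked if the tenant resigned in March quietly.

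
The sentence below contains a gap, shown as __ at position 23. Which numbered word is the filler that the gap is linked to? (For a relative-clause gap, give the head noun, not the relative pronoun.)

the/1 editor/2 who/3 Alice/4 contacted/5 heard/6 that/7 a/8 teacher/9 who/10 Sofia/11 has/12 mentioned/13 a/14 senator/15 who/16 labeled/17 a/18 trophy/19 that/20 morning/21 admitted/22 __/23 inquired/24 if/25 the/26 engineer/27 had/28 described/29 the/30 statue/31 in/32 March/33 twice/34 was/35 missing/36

The gap at 23 is the subject of "inquired", inside a relative clause.
The relative pronoun is "who" (word 10); it is bound by the head noun immediately before it.
Its filler is the head noun "teacher", at word 9.

9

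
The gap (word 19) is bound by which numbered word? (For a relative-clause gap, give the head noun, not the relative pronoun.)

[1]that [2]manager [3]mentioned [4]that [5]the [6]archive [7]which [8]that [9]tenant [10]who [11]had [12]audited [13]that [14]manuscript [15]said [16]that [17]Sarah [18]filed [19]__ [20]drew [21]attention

6

The gap at 19 is the object of "filed", inside a relative clause.
The relative pronoun is "which" (word 7); it is bound by the head noun immediately before it.
Its filler is the head noun "archive", at word 6.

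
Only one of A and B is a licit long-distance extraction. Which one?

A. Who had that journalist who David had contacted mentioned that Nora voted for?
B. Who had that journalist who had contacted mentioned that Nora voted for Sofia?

A

In B, the wh-phrase is extracted from inside a complex-NP island (relative clause) (introduced by "who"), which blocks movement.
In A, the extraction path crosses only that-complement boundaries, which are transparent.
So A is grammatical.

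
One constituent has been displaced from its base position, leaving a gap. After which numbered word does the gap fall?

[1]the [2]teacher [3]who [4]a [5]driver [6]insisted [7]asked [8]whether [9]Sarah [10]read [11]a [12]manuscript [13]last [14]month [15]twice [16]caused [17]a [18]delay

The displaced element is "the teacher" (word 2).
It is linked across 1 clause boundary (Ø).
It functions as the subject of "asked", so the gap sits immediately after word 6 ("insisted").
Base order: A driver insisted that the teacher asked whether Sarah read a manuscript last month twice.

6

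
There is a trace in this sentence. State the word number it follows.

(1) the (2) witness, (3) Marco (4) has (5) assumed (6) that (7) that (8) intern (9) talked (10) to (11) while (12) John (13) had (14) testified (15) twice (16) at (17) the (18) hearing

The displaced element is "the witness" (word 2).
It is linked across 1 clause boundary (that).
It functions as the object of the preposition "to" of "talked", so the gap sits immediately after word 10 ("to").
Base order: Marco has assumed that that intern talked to the witness while John had testified twice at the hearing.

10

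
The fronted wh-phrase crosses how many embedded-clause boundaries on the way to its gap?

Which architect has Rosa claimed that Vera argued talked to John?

2

"which architect" is extracted from the subject of "talked".
Boundaries crossed, outermost first: [that], [Ø] — 2 in total.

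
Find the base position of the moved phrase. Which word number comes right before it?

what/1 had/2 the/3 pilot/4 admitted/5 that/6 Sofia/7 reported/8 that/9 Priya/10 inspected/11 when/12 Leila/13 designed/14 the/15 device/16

11

The displaced element is "what" (word 1).
It is linked across 2 clause boundaries (that → that).
It functions as the direct object of "inspected", so the gap sits immediately after word 11 ("inspected").
Base order: The pilot had admitted that Sofia reported that Priya inspected what when Leila designed the device.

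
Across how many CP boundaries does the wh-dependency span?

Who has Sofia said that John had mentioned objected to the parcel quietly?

2

"who" is extracted from the subject of "objected".
Boundaries crossed, outermost first: [that], [Ø] — 2 in total.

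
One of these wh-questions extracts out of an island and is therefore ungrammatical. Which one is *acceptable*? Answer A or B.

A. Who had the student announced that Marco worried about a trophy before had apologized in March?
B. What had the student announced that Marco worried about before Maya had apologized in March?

In A, the wh-phrase is extracted from inside an adjunct island (introduced by "before"), which blocks movement.
In B, the extraction path crosses only that-complement boundaries, which are transparent.
So B is grammatical.

B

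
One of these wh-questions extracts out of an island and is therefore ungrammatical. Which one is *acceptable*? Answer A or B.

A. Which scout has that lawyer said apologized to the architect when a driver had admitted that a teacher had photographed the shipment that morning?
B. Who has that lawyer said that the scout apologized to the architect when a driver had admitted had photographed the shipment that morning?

A

In B, the wh-phrase is extracted from inside an adjunct island (introduced by "when"), which blocks movement.
In A, the extraction path crosses only that-complement boundaries, which are transparent.
So A is grammatical.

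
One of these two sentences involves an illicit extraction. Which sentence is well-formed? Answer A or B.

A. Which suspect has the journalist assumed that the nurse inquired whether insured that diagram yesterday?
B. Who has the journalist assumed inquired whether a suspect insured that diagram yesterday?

In A, the wh-phrase is extracted from inside a wh-island (introduced by "whether"), which blocks movement.
In B, the extraction path crosses only that-complement boundaries, which are transparent.
So B is grammatical.

B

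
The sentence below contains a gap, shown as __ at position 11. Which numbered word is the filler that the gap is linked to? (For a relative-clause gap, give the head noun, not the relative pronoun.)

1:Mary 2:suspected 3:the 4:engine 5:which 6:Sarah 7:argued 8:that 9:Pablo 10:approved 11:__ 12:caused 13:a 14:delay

4

The gap at 11 is the object of "approved", inside a relative clause.
The relative pronoun is "which" (word 5); it is bound by the head noun immediately before it.
Its filler is the head noun "engine", at word 4.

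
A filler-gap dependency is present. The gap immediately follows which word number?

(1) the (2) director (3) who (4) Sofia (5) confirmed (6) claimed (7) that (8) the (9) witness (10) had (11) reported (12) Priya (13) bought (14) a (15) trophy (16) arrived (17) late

The displaced element is "the director" (word 2).
It is linked across 1 clause boundary (Ø).
It functions as the subject of "claimed", so the gap sits immediately after word 5 ("confirmed").
Base order: Sofia confirmed that the director claimed that the witness had reported Priya bought a trophy.

5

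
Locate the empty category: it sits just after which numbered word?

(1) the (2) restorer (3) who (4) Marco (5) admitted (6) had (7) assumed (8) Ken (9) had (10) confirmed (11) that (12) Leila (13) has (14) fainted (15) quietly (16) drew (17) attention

5

The displaced element is "the restorer" (word 2).
It is linked across 1 clause boundary (Ø).
It functions as the subject of "assumed", so the gap sits immediately after word 5 ("admitted").
Base order: Marco admitted the restorer had assumed Ken had confirmed that Leila has fainted quietly.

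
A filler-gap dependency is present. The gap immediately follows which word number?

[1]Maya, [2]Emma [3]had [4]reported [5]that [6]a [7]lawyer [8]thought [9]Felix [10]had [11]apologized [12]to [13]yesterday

12

The displaced element is "Maya" (word 1).
It is linked across 2 clause boundaries (that → Ø).
It functions as the object of the preposition "to" of "apologized", so the gap sits immediately after word 12 ("to").
Base order: Emma had reported that a lawyer thought Felix had apologized to Maya yesterday.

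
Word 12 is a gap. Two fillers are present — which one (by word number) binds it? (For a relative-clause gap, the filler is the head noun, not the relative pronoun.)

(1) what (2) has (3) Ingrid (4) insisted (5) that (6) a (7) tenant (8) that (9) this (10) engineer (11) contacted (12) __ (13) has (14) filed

7

The marked gap is inside the relative clause, the direct object of "contacted".
Its filler is the head noun "tenant" (via "that"), at word 7.
(The other dependency links word 1 to a gap after word 14.)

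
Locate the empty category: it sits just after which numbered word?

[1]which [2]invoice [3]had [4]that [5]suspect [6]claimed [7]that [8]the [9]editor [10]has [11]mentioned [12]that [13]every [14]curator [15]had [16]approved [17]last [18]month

16

The displaced element is "which invoice" (word 2).
It is linked across 2 clause boundaries (that → that).
It functions as the direct object of "approved", so the gap sits immediately after word 16 ("approved").
Base order: That suspect had claimed that the editor has mentioned that every curator had approved which invoice last month.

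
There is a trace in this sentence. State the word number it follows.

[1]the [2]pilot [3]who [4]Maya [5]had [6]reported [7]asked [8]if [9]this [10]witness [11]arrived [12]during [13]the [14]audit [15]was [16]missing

The displaced element is "the pilot" (word 2).
It is linked across 1 clause boundary (Ø).
It functions as the subject of "asked", so the gap sits immediately after word 6 ("reported").
Base order: Maya had reported the pilot asked if this witness arrived during the audit.

6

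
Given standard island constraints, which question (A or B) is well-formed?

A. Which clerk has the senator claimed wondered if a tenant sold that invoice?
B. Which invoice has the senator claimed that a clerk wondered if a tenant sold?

A

In B, the wh-phrase is extracted from inside a wh-island (introduced by "if"), which blocks movement.
In A, the extraction path crosses only that-complement boundaries, which are transparent.
So A is grammatical.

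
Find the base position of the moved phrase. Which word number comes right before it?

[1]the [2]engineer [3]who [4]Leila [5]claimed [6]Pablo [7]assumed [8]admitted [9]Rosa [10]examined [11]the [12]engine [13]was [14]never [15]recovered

The displaced element is "the engineer" (word 2).
It is linked across 2 clause boundaries (Ø → Ø).
It functions as the subject of "admitted", so the gap sits immediately after word 7 ("assumed").
Base order: Leila claimed Pablo assumed that the engineer admitted Rosa examined the engine.

7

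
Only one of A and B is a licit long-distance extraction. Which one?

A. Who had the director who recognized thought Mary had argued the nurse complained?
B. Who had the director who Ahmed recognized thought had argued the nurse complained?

B

In A, the wh-phrase is extracted from inside a complex-NP island (relative clause) (introduced by "who"), which blocks movement.
In B, the extraction path crosses only that-complement boundaries, which are transparent.
So B is grammatical.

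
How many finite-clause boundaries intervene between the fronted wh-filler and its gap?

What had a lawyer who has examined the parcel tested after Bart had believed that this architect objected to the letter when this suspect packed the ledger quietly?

0

"what" originates inside the matrix clause — no clause boundary is crossed.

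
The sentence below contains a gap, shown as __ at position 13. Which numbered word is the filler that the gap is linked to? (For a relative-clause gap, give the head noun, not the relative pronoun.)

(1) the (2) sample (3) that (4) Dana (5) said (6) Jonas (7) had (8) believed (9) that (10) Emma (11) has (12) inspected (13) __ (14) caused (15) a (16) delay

The gap at 13 is the object of "inspected", inside a relative clause.
The relative pronoun is "that" (word 3); it is bound by the head noun immediately before it.
Its filler is the head noun "sample", at word 2.

2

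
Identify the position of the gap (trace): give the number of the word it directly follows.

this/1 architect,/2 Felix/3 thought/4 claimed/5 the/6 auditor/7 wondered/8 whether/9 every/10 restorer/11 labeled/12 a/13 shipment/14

The displaced element is "this architect" (word 2).
It is linked across 1 clause boundary (Ø).
It functions as the subject of "claimed", so the gap sits immediately after word 4 ("thought").
Base order: Felix thought that this architect claimed the auditor wondered whether every restorer labeled a shipment.

4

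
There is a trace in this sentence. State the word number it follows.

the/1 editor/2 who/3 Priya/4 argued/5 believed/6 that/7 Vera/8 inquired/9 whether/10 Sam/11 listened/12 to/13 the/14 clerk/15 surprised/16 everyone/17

5

The displaced element is "the editor" (word 2).
It is linked across 1 clause boundary (Ø).
It functions as the subject of "believed", so the gap sits immediately after word 5 ("argued").
Base order: Priya argued that the editor believed that Vera inquired whether Sam listened to the clerk.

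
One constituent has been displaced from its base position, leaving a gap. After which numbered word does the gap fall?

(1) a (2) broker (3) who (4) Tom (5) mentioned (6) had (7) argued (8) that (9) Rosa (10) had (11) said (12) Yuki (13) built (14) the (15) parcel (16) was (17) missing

5

The displaced element is "a broker" (word 2).
It is linked across 1 clause boundary (Ø).
It functions as the subject of "argued", so the gap sits immediately after word 5 ("mentioned").
Base order: Tom mentioned a broker had argued that Rosa had said Yuki built the parcel.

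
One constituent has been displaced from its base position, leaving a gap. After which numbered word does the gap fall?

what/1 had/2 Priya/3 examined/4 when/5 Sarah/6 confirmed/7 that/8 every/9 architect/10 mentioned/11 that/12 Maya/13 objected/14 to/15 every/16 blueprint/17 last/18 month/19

The displaced element is "what" (word 1).
It functions as the direct object of "examined", so the gap sits immediately after word 4 ("examined").
Base order: Priya had examined what when Sarah confirmed that every architect mentioned that Maya objected to every blueprint last month.

4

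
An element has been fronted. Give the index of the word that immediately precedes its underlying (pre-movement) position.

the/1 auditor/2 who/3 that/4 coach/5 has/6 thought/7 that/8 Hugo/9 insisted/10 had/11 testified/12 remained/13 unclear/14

10

The displaced element is "the auditor" (word 2).
It is linked across 2 clause boundaries (that → Ø).
It functions as the subject of "testified", so the gap sits immediately after word 10 ("insisted").
Base order: That coach has thought that Hugo insisted the auditor had testified.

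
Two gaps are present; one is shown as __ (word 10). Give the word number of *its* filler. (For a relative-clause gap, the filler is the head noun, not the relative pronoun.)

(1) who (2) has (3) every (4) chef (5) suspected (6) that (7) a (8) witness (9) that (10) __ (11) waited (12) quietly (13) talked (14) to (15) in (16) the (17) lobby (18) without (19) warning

8

The marked gap is inside the relative clause, the subject of "waited".
Its filler is the head noun "witness" (via "that"), at word 8.
(The other dependency links word 1 to a gap after word 14.)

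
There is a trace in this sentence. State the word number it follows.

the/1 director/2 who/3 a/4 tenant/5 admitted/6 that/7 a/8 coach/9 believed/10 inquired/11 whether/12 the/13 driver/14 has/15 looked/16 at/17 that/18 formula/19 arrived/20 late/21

The displaced element is "the director" (word 2).
It is linked across 2 clause boundaries (that → Ø).
It functions as the subject of "inquired", so the gap sits immediately after word 10 ("believed").
Base order: A tenant admitted that a coach believed that the director inquired whether the driver has looked at that formula.

10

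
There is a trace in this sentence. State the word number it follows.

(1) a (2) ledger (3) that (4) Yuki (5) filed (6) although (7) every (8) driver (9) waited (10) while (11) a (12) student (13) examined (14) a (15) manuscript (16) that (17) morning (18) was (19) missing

5

The displaced element is "a ledger" (word 2).
It functions as the direct object of "filed", so the gap sits immediately after word 5 ("filed").
Base order: Yuki filed a ledger although every driver waited while a student examined a manuscript that morning.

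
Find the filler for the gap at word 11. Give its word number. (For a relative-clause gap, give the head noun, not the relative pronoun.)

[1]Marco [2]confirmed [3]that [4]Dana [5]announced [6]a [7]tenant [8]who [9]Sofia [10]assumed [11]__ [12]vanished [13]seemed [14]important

The gap at 11 is the subject of "vanished", inside a relative clause.
The relative pronoun is "who" (word 8); it is bound by the head noun immediately before it.
Its filler is the head noun "tenant", at word 7.

7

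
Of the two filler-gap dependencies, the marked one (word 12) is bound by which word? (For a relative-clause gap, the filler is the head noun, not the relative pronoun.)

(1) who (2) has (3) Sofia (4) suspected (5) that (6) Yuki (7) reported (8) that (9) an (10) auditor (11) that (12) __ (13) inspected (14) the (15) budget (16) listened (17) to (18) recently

10

The marked gap is inside the relative clause, the subject of "inspected".
Its filler is the head noun "auditor" (via "that"), at word 10.
(The other dependency links word 1 to a gap after word 17.)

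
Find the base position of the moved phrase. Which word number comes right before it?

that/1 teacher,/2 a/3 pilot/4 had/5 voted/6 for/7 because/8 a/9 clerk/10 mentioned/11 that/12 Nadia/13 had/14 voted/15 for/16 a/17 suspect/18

The displaced element is "that teacher" (word 2).
It functions as the object of the preposition "for" of "voted", so the gap sits immediately after word 7 ("for").
Base order: A pilot had voted for that teacher because a clerk mentioned that Nadia had voted for a suspect.

7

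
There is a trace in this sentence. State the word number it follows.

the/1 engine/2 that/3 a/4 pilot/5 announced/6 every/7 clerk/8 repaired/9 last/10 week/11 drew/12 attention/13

9

The displaced element is "the engine" (word 2).
It is linked across 1 clause boundary (Ø).
It functions as the direct object of "repaired", so the gap sits immediately after word 9 ("repaired").
Base order: A pilot announced every clerk repaired the engine last week.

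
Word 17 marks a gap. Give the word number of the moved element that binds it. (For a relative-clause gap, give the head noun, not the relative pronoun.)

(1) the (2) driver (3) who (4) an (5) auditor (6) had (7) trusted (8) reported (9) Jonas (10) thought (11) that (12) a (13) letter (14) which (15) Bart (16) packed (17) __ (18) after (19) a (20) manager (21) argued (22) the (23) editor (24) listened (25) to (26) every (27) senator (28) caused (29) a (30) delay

13

The gap at 17 is the object of "packed", inside a relative clause.
The relative pronoun is "which" (word 14); it is bound by the head noun immediately before it.
Its filler is the head noun "letter", at word 13.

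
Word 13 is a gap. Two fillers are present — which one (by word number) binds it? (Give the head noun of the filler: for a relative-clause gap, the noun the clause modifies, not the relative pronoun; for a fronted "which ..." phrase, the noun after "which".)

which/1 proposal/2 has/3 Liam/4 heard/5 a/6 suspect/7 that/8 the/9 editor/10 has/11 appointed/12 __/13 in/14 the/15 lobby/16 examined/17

The marked gap is inside the relative clause, the direct object of "appointed".
Its filler is the head noun "suspect" (via "that"), at word 7.
(The other dependency links word 2 to a gap after word 17.)

7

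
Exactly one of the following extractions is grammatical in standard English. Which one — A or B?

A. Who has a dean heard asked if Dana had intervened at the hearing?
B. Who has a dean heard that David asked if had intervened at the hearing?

A

In B, the wh-phrase is extracted from inside a wh-island (introduced by "if"), which blocks movement.
In A, the extraction path crosses only that-complement boundaries, which are transparent.
So A is grammatical.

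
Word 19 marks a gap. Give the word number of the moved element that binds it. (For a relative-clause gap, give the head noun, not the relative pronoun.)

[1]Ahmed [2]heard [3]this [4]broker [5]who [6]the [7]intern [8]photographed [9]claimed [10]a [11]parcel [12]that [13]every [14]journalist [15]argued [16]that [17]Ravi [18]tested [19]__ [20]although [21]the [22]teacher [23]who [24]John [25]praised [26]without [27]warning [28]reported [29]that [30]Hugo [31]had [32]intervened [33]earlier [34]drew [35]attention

11

The gap at 19 is the object of "tested", inside a relative clause.
The relative pronoun is "that" (word 12); it is bound by the head noun immediately before it.
Its filler is the head noun "parcel", at word 11.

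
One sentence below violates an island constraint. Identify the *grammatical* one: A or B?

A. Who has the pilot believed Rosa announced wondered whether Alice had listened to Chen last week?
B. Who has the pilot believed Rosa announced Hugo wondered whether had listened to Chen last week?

A

In B, the wh-phrase is extracted from inside a wh-island (introduced by "whether"), which blocks movement.
In A, the extraction path crosses only that-complement boundaries, which are transparent.
So A is grammatical.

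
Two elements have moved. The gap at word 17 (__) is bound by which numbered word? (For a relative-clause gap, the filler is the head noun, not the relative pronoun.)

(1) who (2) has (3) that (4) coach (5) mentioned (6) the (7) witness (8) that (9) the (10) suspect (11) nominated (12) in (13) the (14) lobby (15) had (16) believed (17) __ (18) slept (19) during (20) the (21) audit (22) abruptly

The marked gap is the subject of "slept".
Its filler is the fronted wh-phrase "who", at word 1.
(The other dependency links word 7 to a gap after word 11.)

1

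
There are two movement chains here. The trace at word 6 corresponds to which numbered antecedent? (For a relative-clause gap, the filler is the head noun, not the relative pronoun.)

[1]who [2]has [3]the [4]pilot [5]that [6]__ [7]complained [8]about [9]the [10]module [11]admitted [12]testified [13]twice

4

The marked gap is inside the relative clause, the subject of "complained".
Its filler is the head noun "pilot" (via "that"), at word 4.
(The other dependency links word 1 to a gap after word 11.)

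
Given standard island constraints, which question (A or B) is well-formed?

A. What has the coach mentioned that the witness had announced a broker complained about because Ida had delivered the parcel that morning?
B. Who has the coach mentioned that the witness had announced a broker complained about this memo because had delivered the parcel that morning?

In B, the wh-phrase is extracted from inside an adjunct island (introduced by "because"), which blocks movement.
In A, the extraction path crosses only that-complement boundaries, which are transparent.
So A is grammatical.

A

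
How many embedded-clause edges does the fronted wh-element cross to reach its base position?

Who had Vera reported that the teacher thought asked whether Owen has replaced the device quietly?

"who" is extracted from the subject of "asked".
Boundaries crossed, outermost first: [that], [Ø] — 2 in total.

2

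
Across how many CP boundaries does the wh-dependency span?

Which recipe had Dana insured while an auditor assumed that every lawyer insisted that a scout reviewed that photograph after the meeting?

0

"which recipe" originates inside the matrix clause — no clause boundary is crossed.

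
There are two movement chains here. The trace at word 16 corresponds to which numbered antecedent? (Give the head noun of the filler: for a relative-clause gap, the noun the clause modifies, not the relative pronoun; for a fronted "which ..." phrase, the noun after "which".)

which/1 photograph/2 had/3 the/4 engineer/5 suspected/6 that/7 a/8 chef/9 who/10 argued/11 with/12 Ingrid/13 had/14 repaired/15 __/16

2

The marked gap is the direct object of "repaired".
Its filler is the fronted wh-phrase "which photograph", at word 2.
(The other dependency links word 9 to a gap after word 10.)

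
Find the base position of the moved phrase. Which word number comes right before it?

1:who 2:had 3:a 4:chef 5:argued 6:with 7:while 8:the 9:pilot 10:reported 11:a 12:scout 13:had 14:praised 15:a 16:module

The displaced element is "who" (word 1).
It functions as the object of the preposition "with" of "argued", so the gap sits immediately after word 6 ("with").
Base order: A chef had argued with who while the pilot reported a scout had praised a module.

6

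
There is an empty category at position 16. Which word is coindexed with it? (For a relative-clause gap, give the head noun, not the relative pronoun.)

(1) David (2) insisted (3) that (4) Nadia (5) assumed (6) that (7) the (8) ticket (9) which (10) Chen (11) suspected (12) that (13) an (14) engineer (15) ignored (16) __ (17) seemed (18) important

8

The gap at 16 is the object of "ignored", inside a relative clause.
The relative pronoun is "which" (word 9); it is bound by the head noun immediately before it.
Its filler is the head noun "ticket", at word 8.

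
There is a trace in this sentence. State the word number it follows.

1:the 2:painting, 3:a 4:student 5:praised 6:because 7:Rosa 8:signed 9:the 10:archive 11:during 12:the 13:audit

The displaced element is "the painting" (word 2).
It functions as the direct object of "praised", so the gap sits immediately after word 5 ("praised").
Base order: A student praised the painting because Rosa signed the archive during the audit.

5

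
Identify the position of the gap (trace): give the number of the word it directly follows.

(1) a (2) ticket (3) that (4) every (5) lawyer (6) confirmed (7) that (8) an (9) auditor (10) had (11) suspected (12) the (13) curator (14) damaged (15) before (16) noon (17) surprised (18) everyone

14

The displaced element is "a ticket" (word 2).
It is linked across 2 clause boundaries (that → Ø).
It functions as the direct object of "damaged", so the gap sits immediately after word 14 ("damaged").
Base order: Every lawyer confirmed that an auditor had suspected the curator damaged a ticket before noon.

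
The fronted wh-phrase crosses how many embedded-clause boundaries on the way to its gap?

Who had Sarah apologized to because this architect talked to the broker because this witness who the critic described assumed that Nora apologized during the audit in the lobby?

"who" originates inside the matrix clause — no clause boundary is crossed.

0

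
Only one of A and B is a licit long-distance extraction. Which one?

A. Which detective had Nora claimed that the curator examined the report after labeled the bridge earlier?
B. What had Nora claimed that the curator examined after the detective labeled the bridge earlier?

In A, the wh-phrase is extracted from inside an adjunct island (introduced by "after"), which blocks movement.
In B, the extraction path crosses only that-complement boundaries, which are transparent.
So B is grammatical.

B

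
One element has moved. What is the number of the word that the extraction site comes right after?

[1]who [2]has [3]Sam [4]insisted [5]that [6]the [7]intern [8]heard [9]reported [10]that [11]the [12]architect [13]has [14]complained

8

The displaced element is "who" (word 1).
It is linked across 2 clause boundaries (that → Ø).
It functions as the subject of "reported", so the gap sits immediately after word 8 ("heard").
Base order: Sam has insisted that the intern heard who reported that the architect has complained.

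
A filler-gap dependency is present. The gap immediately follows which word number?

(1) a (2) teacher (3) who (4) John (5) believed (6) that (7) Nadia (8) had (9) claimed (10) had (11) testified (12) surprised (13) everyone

The displaced element is "a teacher" (word 2).
It is linked across 2 clause boundaries (that → Ø).
It functions as the subject of "testified", so the gap sits immediately after word 9 ("claimed").
Base order: John believed that Nadia had claimed that a teacher had testified.

9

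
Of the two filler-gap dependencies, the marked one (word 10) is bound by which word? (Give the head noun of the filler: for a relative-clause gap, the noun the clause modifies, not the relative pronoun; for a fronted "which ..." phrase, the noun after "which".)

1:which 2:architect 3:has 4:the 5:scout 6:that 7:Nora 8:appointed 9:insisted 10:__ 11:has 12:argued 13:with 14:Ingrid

2

The marked gap is the subject of "argued".
Its filler is the fronted wh-phrase "which architect", at word 2.
(The other dependency links word 5 to a gap after word 8.)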